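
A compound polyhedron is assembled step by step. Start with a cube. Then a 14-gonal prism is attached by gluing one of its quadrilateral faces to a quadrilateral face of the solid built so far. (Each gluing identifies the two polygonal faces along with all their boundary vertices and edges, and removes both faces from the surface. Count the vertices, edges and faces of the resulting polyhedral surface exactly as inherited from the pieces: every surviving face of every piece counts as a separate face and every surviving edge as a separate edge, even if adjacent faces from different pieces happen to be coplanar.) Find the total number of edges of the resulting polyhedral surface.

50

A cube: V=8, E=12, F=6.
Attach a 14-gonal prism (V=28, E=42, F=16) along a 4-gon: merge 4 vertices and 4 edges, delete both glued faces → V=32, E=50, F=20.
Check: V − E + F = 32 − 50 + 20 = 2.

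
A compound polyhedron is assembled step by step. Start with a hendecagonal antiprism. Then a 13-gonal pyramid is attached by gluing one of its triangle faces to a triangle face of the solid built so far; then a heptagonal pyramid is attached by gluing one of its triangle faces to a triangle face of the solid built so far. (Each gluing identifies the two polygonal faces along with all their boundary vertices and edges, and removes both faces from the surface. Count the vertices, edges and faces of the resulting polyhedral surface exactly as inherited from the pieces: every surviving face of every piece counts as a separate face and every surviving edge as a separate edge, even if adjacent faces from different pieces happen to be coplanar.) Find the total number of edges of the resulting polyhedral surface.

78

A hendecagonal antiprism: V=22, E=44, F=24.
Attach a 13-gonal pyramid (V=14, E=26, F=14) along a 3-gon: merge 3 vertices and 3 edges, delete both glued faces → V=33, E=67, F=36.
Attach a heptagonal pyramid (V=8, E=14, F=8) along a 3-gon: merge 3 vertices and 3 edges, delete both glued faces → V=38, E=78, F=42.
Check: V − E + F = 38 − 78 + 42 = 2.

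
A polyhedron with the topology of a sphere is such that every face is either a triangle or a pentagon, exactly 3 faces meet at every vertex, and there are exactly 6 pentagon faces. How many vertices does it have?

12

Let x be the number of triangles; then F = 6 + x.
Edge–face incidences: 2E = 5·6 + 3·x = 30 + 3x.
Every vertex has degree 3, so 3V = 2E.
Euler: V − E + F = 2 ⇒ (2E)/3 − E + (6 + x) = 2.
Multiply by 6: 2·(2E) − 3·(2E) + 6·(6 + x) = 12, i.e. 36 + 6x − (30 + 3x) = 12.
Collecting terms: 3x + 6 = 12, so 3x = 6, so x = 2.
Then 2E = 30 + 3·2 = 36, so E = 18, V = 2E/3 = 12, F = 6 + 2 = 8.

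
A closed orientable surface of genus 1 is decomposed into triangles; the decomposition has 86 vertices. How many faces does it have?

χ = 2 − 2·1 = 0, and every face is a triangle so 3F = 2E.
V − E + F = 0 with E = 3F/2 gives 86 − (3/2 − 1)·F = 0, so F = 172 and E = 258.

172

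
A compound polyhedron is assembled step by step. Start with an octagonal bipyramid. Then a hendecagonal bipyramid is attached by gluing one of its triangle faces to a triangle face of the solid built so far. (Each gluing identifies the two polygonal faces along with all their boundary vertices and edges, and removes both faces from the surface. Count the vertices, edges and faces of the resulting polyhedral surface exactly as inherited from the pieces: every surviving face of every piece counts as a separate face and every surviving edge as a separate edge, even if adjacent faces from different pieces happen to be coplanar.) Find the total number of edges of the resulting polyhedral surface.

54

An octagonal bipyramid: V=10, E=24, F=16.
Attach a hendecagonal bipyramid (V=13, E=33, F=22) along a 3-gon: merge 3 vertices and 3 edges, delete both glued faces → V=20, E=54, F=36.
Check: V − E + F = 20 − 54 + 36 = 2.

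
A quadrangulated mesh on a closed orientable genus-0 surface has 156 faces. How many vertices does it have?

158

χ = 2 − 2·0 = 2, and every face is a square so 4F = 2E.
E = 4·156/2 = 312. Then V = 2 + E − F = 2 + 312 − 156 = 158.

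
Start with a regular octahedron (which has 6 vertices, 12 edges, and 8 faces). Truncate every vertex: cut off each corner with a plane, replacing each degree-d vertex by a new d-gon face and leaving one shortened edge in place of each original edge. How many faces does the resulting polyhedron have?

14

Truncation replaces each original edge-end by a new vertex, so V′ = 2E = 24.
Each original edge survives, and each old vertex of degree d contributes d new edges; summing degrees gives Σd = 2E, so E′ = E + 2E = 3E = 36.
Each original face survives and each original vertex becomes one new face: F′ = F + V = 14.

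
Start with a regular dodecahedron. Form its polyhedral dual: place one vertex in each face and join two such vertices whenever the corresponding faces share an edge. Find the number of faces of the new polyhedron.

20

The base solid has V = 20, E = 30, F = 12.
The dual swaps V and F and preserves E: V′ = F = 12, E′ = E = 30, F′ = V = 20.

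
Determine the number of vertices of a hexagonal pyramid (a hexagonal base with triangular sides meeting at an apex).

7

A pyramid on an n-gon base has one n-gon and n triangles: V = 6 + 1 = 7, E = 2·6 = 12, F = 6 + 1 = 7.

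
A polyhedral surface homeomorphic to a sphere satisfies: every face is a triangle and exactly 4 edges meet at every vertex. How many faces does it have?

8

Each face has 3 edges and each edge borders two faces, so 2E = 3F.
Each vertex has degree 4, so 4V = 2E and hence V = 3F/4.
Euler: V − E + F = 2 ⇒ (3F/4) − (3F/2) + F = 2.
Multiply by 8: (6 − 12 + 8)F = 16, i.e. 2F = 16.
So F = 8, E = 3·8/2 = 12, V = 3·8/4 = 6.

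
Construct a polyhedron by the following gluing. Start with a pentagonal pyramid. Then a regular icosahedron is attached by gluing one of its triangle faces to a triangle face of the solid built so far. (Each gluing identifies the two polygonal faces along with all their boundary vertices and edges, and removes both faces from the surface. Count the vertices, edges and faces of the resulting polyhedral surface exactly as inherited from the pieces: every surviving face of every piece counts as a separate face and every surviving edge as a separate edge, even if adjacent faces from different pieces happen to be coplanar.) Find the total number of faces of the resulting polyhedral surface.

24

A pentagonal pyramid: V=6, E=10, F=6.
Attach a regular icosahedron (V=12, E=30, F=20) along a 3-gon: merge 3 vertices and 3 edges, delete both glued faces → V=15, E=37, F=24.
Check: V − E + F = 15 − 37 + 24 = 2.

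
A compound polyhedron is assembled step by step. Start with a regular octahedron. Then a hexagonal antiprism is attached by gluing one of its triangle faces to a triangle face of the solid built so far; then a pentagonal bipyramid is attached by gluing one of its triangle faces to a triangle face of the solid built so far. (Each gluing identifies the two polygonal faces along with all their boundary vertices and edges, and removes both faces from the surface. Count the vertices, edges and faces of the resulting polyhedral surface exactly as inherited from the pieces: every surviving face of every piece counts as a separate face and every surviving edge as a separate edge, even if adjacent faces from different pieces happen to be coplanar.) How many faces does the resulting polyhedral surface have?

A regular octahedron: V=6, E=12, F=8.
Attach a hexagonal antiprism (V=12, E=24, F=14) along a 3-gon: merge 3 vertices and 3 edges, delete both glued faces → V=15, E=33, F=20.
Attach a pentagonal bipyramid (V=7, E=15, F=10) along a 3-gon: merge 3 vertices and 3 edges, delete both glued faces → V=19, E=45, F=28.
Check: V − E + F = 19 − 45 + 28 = 2.

28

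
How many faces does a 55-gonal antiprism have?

An antiprism on an n-gon has two n-gon caps and 2n triangles: V = 2·55 = 110, E = 4·55 = 220, F = 2·55 + 2 = 112.

112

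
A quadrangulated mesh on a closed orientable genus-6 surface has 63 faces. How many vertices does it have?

53

χ = 2 − 2·6 = -10, and every face is a square so 4F = 2E.
E = 4·63/2 = 126. Then V = -10 + E − F = -10 + 126 − 63 = 53.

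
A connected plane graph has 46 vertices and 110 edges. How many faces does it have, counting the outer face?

Euler's formula for a connected plane graph: V − E + F = 2, so F = 2 − 46 + 110 = 66.

66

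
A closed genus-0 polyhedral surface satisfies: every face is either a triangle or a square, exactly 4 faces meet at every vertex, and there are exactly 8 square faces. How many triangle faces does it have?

Let x be the number of triangles; then F = 8 + x.
Edge–face incidences: 2E = 4·8 + 3·x = 32 + 3x.
Every vertex has degree 4, so 4V = 2E.
Euler: V − E + F = 2 ⇒ (2E)/4 − E + (8 + x) = 2.
Multiply by 8: 2·(2E) − 4·(2E) + 8·(8 + x) = 16, i.e. 64 + 8x − 2·(32 + 3x) = 16.
Collecting terms: 2x = 16, so x = 8.
Then 2E = 32 + 3·8 = 56, so E = 28, V = 2E/4 = 14, F = 8 + 8 = 16.

8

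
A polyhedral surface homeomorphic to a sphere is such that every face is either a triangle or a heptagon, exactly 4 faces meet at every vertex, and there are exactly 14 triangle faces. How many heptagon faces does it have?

2

Let x be the number of heptagons; then F = 14 + x.
Edge–face incidences: 2E = 3·14 + 7·x = 42 + 7x.
Every vertex has degree 4, so 4V = 2E.
Euler: V − E + F = 2 ⇒ (2E)/4 − E + (14 + x) = 2.
Multiply by 8: 2·(2E) − 4·(2E) + 8·(14 + x) = 16, i.e. 112 + 8x − 2·(42 + 7x) = 16.
Collecting terms: −6x + 28 = 16, so −6x = −12, so x = 2.
Then 2E = 42 + 7·2 = 56, so E = 28, V = 2E/4 = 14, F = 14 + 2 = 16.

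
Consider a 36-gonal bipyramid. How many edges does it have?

A bipyramid over an n-gon has 2n triangular faces and n + 2 vertices: V = 36 + 2 = 38, E = 3·36 = 108, F = 2·36 = 72.

108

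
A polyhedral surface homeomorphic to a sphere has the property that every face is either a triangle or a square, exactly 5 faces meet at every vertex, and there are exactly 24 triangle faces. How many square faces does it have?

2

Let x be the number of squares; then F = 24 + x.
Edge–face incidences: 2E = 3·24 + 4·x = 72 + 4x.
Every vertex has degree 5, so 5V = 2E.
Euler: V − E + F = 2 ⇒ (2E)/5 − E + (24 + x) = 2.
Multiply by 10: 2·(2E) − 5·(2E) + 10·(24 + x) = 20, i.e. 240 + 10x − 3·(72 + 4x) = 20.
Collecting terms: −2x + 24 = 20, so −2x = −4, so x = 2.
Then 2E = 72 + 4·2 = 80, so E = 40, V = 2E/5 = 16, F = 24 + 2 = 26.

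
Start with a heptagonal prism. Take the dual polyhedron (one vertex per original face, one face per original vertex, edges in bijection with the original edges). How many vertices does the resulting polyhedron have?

The base solid has V = 14, E = 21, F = 9.
The dual swaps V and F and preserves E: V′ = F = 9, E′ = E = 21, F′ = V = 14.

9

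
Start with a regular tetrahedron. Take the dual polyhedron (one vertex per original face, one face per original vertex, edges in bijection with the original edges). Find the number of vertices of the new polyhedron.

4

The base solid has V = 4, E = 6, F = 4.
The dual swaps V and F and preserves E: V′ = F = 4, E′ = E = 6, F′ = V = 4.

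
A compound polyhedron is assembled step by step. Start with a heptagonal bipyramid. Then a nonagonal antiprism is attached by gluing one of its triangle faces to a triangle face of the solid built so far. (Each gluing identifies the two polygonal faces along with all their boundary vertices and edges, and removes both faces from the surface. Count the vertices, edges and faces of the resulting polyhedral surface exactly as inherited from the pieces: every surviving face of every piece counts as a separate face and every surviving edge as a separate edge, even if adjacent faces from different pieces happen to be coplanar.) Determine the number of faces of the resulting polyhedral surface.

32

A heptagonal bipyramid: V=9, E=21, F=14.
Attach a nonagonal antiprism (V=18, E=36, F=20) along a 3-gon: merge 3 vertices and 3 edges, delete both glued faces → V=24, E=54, F=32.
Check: V − E + F = 24 − 54 + 32 = 2.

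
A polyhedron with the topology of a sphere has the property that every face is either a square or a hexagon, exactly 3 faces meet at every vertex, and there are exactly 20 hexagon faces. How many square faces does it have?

6

Let x be the number of squares; then F = 20 + x.
Edge–face incidences: 2E = 6·20 + 4·x = 120 + 4x.
Every vertex has degree 3, so 3V = 2E.
Euler: V − E + F = 2 ⇒ (2E)/3 − E + (20 + x) = 2.
Multiply by 6: 2·(2E) − 3·(2E) + 6·(20 + x) = 12, i.e. 120 + 6x − (120 + 4x) = 12.
Collecting terms: 2x = 12, so x = 6.
Then 2E = 120 + 4·6 = 144, so E = 72, V = 2E/3 = 48, F = 20 + 6 = 26.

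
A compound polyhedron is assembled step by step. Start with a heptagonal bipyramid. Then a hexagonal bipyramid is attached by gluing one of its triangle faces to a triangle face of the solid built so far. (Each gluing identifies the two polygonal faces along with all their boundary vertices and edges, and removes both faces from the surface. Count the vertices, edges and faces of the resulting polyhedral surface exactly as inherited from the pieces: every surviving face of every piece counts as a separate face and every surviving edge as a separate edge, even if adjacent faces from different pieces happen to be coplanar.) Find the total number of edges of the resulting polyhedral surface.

36

A heptagonal bipyramid: V=9, E=21, F=14.
Attach a hexagonal bipyramid (V=8, E=18, F=12) along a 3-gon: merge 3 vertices and 3 edges, delete both glued faces → V=14, E=36, F=24.
Check: V − E + F = 14 − 36 + 24 = 2.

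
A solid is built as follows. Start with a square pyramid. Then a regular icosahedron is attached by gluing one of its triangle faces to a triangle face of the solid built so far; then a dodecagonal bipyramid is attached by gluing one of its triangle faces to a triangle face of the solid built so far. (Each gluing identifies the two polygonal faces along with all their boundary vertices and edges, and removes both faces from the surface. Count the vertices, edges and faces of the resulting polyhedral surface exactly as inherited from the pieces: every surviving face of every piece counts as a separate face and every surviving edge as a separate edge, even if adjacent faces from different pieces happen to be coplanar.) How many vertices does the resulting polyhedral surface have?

25

A square pyramid: V=5, E=8, F=5.
Attach a regular icosahedron (V=12, E=30, F=20) along a 3-gon: merge 3 vertices and 3 edges, delete both glued faces → V=14, E=35, F=23.
Attach a dodecagonal bipyramid (V=14, E=36, F=24) along a 3-gon: merge 3 vertices and 3 edges, delete both glued faces → V=25, E=68, F=45.
Check: V − E + F = 25 − 68 + 45 = 2.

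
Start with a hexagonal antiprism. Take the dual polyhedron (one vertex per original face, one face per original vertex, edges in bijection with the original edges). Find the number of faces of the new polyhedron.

12

The base solid has V = 12, E = 24, F = 14.
The dual swaps V and F and preserves E: V′ = F = 14, E′ = E = 24, F′ = V = 12.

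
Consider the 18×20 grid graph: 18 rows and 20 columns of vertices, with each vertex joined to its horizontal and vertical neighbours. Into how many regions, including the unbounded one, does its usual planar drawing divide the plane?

The grid has V = 18·20 = 360 vertices and E = 18·19 + 20·17 = 682 edges.
F = 2 − V + E = 2 − 360 + 682 = 324.

324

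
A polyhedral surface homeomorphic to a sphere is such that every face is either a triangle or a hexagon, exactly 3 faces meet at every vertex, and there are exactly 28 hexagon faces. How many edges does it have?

Let x be the number of triangles; then F = 28 + x.
Edge–face incidences: 2E = 6·28 + 3·x = 168 + 3x.
Every vertex has degree 3, so 3V = 2E.
Euler: V − E + F = 2 ⇒ (2E)/3 − E + (28 + x) = 2.
Multiply by 6: 2·(2E) − 3·(2E) + 6·(28 + x) = 12, i.e. 168 + 6x − (168 + 3x) = 12.
Collecting terms: 3x = 12, so x = 4.
Then 2E = 168 + 3·4 = 180, so E = 90, V = 2E/3 = 60, F = 28 + 4 = 32.

90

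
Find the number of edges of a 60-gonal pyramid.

A pyramid on an n-gon base has one n-gon and n triangles: V = 60 + 1 = 61, E = 2·60 = 120, F = 60 + 1 = 61.
Check: V − E + F = 61 − 120 + 61 = 2.

120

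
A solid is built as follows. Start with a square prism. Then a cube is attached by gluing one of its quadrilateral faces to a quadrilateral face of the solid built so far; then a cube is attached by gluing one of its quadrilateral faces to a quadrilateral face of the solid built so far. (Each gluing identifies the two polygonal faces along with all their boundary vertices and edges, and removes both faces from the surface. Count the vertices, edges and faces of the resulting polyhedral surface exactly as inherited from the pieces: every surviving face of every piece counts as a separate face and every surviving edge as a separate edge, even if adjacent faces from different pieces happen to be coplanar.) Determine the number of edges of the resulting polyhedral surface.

28

A square prism: V=8, E=12, F=6.
Attach a cube (V=8, E=12, F=6) along a 4-gon: merge 4 vertices and 4 edges, delete both glued faces → V=12, E=20, F=10.
Attach a cube (V=8, E=12, F=6) along a 4-gon: merge 4 vertices and 4 edges, delete both glued faces → V=16, E=28, F=14.
Check: V − E + F = 16 − 28 + 14 = 2.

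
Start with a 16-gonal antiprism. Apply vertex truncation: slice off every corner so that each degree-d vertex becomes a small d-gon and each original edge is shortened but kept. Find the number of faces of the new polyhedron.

66

The base solid has V = 32, E = 64, F = 34.
Truncation replaces each original edge-end by a new vertex, so V′ = 2E = 128.
Each original edge survives, and each old vertex of degree d contributes d new edges; summing degrees gives Σd = 2E, so E′ = E + 2E = 3E = 192.
Each original face survives and each original vertex becomes one new face: F′ = F + V = 66.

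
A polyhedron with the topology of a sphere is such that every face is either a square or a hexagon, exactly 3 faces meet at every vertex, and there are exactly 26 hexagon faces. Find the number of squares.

6

Let x be the number of squares; then F = 26 + x.
Edge–face incidences: 2E = 6·26 + 4·x = 156 + 4x.
Every vertex has degree 3, so 3V = 2E.
Euler: V − E + F = 2 ⇒ (2E)/3 − E + (26 + x) = 2.
Multiply by 6: 2·(2E) − 3·(2E) + 6·(26 + x) = 12, i.e. 156 + 6x − (156 + 4x) = 12.
Collecting terms: 2x = 12, so x = 6.
Then 2E = 156 + 4·6 = 180, so E = 90, V = 2E/3 = 60, F = 26 + 6 = 32.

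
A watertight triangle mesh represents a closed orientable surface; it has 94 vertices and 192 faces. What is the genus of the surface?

Every face is a triangle, so 2E = 3·192 = 576, giving E = 288.
χ = V − E + F = 94 − 288 + 192 = -2.
For a closed orientable surface χ = 2 − 2g, so g = (2 − (-2))/2 = 2.

2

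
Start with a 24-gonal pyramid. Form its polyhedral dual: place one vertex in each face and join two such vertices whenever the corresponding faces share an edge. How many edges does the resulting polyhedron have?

48

The base solid has V = 25, E = 48, F = 25.
The dual swaps V and F and preserves E: V′ = F = 25, E′ = E = 48, F′ = V = 25.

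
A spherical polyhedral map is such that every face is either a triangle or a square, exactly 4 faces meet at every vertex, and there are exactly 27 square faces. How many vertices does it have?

33

Let x be the number of triangles; then F = 27 + x.
Edge–face incidences: 2E = 4·27 + 3·x = 108 + 3x.
Every vertex has degree 4, so 4V = 2E.
Euler: V − E + F = 2 ⇒ (2E)/4 − E + (27 + x) = 2.
Multiply by 8: 2·(2E) − 4·(2E) + 8·(27 + x) = 16, i.e. 216 + 8x − 2·(108 + 3x) = 16.
Collecting terms: 2x = 16, so x = 8.
Then 2E = 108 + 3·8 = 132, so E = 66, V = 2E/4 = 33, F = 27 + 8 = 35.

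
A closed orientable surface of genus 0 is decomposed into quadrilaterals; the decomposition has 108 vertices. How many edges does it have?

212

χ = 2 − 2·0 = 2, and every face is a square so 4F = 2E.
V − E + F = 2 with E = 4F/2 gives 108 − (4/2 − 1)·F = 2, so F = 106 and E = 212.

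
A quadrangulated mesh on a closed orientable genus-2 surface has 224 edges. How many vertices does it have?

χ = 2 − 2·2 = -2, and every face is a square so 4F = 2E.
F = 2E/4 = 112. Then V = -2 + E − F = -2 + 224 − 112 = 110.

110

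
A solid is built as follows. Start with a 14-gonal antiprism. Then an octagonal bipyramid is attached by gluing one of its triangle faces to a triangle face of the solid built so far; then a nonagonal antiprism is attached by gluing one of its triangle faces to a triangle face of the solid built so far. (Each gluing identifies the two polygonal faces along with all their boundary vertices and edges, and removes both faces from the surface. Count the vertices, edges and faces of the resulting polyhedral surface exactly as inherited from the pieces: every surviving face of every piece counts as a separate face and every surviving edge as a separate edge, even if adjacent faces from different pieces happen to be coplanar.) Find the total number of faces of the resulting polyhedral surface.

A 14-gonal antiprism: V=28, E=56, F=30.
Attach an octagonal bipyramid (V=10, E=24, F=16) along a 3-gon: merge 3 vertices and 3 edges, delete both glued faces → V=35, E=77, F=44.
Attach a nonagonal antiprism (V=18, E=36, F=20) along a 3-gon: merge 3 vertices and 3 edges, delete both glued faces → V=50, E=110, F=62.
Check: V − E + F = 50 − 110 + 62 = 2.

62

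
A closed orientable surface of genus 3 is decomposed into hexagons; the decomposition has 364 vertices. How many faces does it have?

χ = 2 − 2·3 = -4, and every face is a hexagon so 6F = 2E.
V − E + F = -4 with E = 6F/2 gives 364 − (6/2 − 1)·F = -4, so F = 184 and E = 552.

184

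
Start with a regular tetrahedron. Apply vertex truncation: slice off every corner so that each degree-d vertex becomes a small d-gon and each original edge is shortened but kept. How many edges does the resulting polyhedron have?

18

The base solid has V = 4, E = 6, F = 4.
Truncation replaces each original edge-end by a new vertex, so V′ = 2E = 12.
Each original edge survives, and each old vertex of degree d contributes d new edges; summing degrees gives Σd = 2E, so E′ = E + 2E = 3E = 18.
Each original face survives and each original vertex becomes one new face: F′ = F + V = 8.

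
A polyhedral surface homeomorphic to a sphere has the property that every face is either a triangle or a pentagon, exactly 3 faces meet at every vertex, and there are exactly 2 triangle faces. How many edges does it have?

18

Let x be the number of pentagons; then F = 2 + x.
Edge–face incidences: 2E = 3·2 + 5·x = 6 + 5x.
Every vertex has degree 3, so 3V = 2E.
Euler: V − E + F = 2 ⇒ (2E)/3 − E + (2 + x) = 2.
Multiply by 6: 2·(2E) − 3·(2E) + 6·(2 + x) = 12, i.e. 12 + 6x − (6 + 5x) = 12.
Collecting terms: x + 6 = 12, so x = 6.
Then 2E = 6 + 5·6 = 36, so E = 18, V = 2E/3 = 12, F = 2 + 6 = 8.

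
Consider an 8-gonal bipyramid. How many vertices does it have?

10

A bipyramid over an n-gon has 2n triangular faces and n + 2 vertices: V = 8 + 2 = 10, E = 3·8 = 24, F = 2·8 = 16.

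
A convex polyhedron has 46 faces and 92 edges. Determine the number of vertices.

48

Here V − E + F = 2.
V = 2 + E − F = 2 + 92 − 46 = 48.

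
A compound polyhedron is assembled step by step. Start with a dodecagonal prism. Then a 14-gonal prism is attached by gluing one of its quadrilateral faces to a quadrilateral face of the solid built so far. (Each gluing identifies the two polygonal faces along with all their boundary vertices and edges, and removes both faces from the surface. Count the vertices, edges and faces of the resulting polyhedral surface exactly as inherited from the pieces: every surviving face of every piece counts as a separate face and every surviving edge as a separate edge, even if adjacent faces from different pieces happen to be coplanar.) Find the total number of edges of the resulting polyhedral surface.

74

A dodecagonal prism: V=24, E=36, F=14.
Attach a 14-gonal prism (V=28, E=42, F=16) along a 4-gon: merge 4 vertices and 4 edges, delete both glued faces → V=48, E=74, F=28.
Check: V − E + F = 48 − 74 + 28 = 2.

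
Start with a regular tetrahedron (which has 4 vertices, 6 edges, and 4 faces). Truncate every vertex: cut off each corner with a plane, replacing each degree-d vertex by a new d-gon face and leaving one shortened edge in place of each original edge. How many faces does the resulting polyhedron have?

Truncation replaces each original edge-end by a new vertex, so V′ = 2E = 12.
Each original edge survives, and each old vertex of degree d contributes d new edges; summing degrees gives Σd = 2E, so E′ = E + 2E = 3E = 18.
Each original face survives and each original vertex becomes one new face: F′ = F + V = 8.

8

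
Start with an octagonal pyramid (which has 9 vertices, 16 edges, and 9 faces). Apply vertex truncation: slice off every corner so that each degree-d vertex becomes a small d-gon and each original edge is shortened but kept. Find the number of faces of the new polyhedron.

18

Truncation replaces each original edge-end by a new vertex, so V′ = 2E = 32.
Each original edge survives, and each old vertex of degree d contributes d new edges; summing degrees gives Σd = 2E, so E′ = E + 2E = 3E = 48.
Each original face survives and each original vertex becomes one new face: F′ = F + V = 18.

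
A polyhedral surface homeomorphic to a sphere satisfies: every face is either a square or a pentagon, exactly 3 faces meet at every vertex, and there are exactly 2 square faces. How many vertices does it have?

Let x be the number of pentagons; then F = 2 + x.
Edge–face incidences: 2E = 4·2 + 5·x = 8 + 5x.
Every vertex has degree 3, so 3V = 2E.
Euler: V − E + F = 2 ⇒ (2E)/3 − E + (2 + x) = 2.
Multiply by 6: 2·(2E) − 3·(2E) + 6·(2 + x) = 12, i.e. 12 + 6x − (8 + 5x) = 12.
Collecting terms: x + 4 = 12, so x = 8.
Then 2E = 8 + 5·8 = 48, so E = 24, V = 2E/3 = 16, F = 2 + 8 = 10.

16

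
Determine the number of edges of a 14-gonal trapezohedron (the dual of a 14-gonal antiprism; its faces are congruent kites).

The n-trapezohedron (dual of the n-antiprism) has V = 2·14 + 2 = 30, E = 4·14 = 56, F = 2·14 = 28.
Check: V − E + F = 30 − 56 + 28 = 2.

56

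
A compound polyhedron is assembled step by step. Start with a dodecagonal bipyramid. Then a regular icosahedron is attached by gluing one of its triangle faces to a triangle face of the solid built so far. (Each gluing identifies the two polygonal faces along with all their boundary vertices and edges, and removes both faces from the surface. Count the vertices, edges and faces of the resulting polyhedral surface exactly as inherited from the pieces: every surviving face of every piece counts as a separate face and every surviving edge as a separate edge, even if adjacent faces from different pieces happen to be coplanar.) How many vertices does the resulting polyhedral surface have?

A dodecagonal bipyramid: V=14, E=36, F=24.
Attach a regular icosahedron (V=12, E=30, F=20) along a 3-gon: merge 3 vertices and 3 edges, delete both glued faces → V=23, E=63, F=42.
Check: V − E + F = 23 − 63 + 42 = 2.

23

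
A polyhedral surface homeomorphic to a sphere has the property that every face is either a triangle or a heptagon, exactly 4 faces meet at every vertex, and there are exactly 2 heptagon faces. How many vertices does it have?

Let x be the number of triangles; then F = 2 + x.
Edge–face incidences: 2E = 7·2 + 3·x = 14 + 3x.
Every vertex has degree 4, so 4V = 2E.
Euler: V − E + F = 2 ⇒ (2E)/4 − E + (2 + x) = 2.
Multiply by 8: 2·(2E) − 4·(2E) + 8·(2 + x) = 16, i.e. 16 + 8x − 2·(14 + 3x) = 16.
Collecting terms: 2x − 12 = 16, so 2x = 28, so x = 14.
Then 2E = 14 + 3·14 = 56, so E = 28, V = 2E/4 = 14, F = 2 + 14 = 16.

14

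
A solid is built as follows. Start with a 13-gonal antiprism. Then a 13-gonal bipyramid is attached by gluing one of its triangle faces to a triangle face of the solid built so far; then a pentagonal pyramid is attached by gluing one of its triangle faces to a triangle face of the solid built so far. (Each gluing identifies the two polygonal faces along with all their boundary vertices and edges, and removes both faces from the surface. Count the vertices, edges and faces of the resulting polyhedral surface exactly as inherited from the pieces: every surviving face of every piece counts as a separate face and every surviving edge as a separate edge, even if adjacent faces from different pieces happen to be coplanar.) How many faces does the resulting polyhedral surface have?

A 13-gonal antiprism: V=26, E=52, F=28.
Attach a 13-gonal bipyramid (V=15, E=39, F=26) along a 3-gon: merge 3 vertices and 3 edges, delete both glued faces → V=38, E=88, F=52.
Attach a pentagonal pyramid (V=6, E=10, F=6) along a 3-gon: merge 3 vertices and 3 edges, delete both glued faces → V=41, E=95, F=56.
Check: V − E + F = 41 − 95 + 56 = 2.

56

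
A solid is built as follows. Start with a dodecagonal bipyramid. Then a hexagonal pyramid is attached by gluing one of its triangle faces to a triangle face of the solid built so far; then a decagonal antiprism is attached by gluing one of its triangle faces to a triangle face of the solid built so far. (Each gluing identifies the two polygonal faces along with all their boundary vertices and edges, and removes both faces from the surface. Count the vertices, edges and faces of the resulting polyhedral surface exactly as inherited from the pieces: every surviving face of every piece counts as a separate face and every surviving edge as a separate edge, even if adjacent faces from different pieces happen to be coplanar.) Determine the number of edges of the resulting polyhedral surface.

A dodecagonal bipyramid: V=14, E=36, F=24.
Attach a hexagonal pyramid (V=7, E=12, F=7) along a 3-gon: merge 3 vertices and 3 edges, delete both glued faces → V=18, E=45, F=29.
Attach a decagonal antiprism (V=20, E=40, F=22) along a 3-gon: merge 3 vertices and 3 edges, delete both glued faces → V=35, E=82, F=49.
Check: V − E + F = 35 − 82 + 49 = 2.

82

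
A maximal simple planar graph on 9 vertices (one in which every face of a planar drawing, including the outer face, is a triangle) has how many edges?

In a plane triangulation 3F = 2E and V − E + F = 2, so E = 3V − 6 = 3·9 − 6 = 21.

21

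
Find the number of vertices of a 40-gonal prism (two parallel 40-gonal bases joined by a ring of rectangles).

A prism on an n-gon has two n-gon bases and n rectangular sides: V = 2·40 = 80, E = 3·40 = 120, F = 40 + 2 = 42.

80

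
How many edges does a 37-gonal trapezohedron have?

The n-trapezohedron (dual of the n-antiprism) has V = 2·37 + 2 = 76, E = 4·37 = 148, F = 2·37 = 74.
Check: V − E + F = 76 − 148 + 74 = 2.

148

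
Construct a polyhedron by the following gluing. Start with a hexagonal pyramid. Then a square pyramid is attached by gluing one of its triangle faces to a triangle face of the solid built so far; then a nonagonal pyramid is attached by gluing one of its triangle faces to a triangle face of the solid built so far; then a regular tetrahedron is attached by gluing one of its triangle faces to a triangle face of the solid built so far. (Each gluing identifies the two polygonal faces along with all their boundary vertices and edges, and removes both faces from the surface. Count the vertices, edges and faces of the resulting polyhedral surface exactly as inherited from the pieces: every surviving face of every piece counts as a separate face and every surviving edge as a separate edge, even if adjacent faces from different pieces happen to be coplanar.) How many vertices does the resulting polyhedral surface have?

17

A hexagonal pyramid: V=7, E=12, F=7.
Attach a square pyramid (V=5, E=8, F=5) along a 3-gon: merge 3 vertices and 3 edges, delete both glued faces → V=9, E=17, F=10.
Attach a nonagonal pyramid (V=10, E=18, F=10) along a 3-gon: merge 3 vertices and 3 edges, delete both glued faces → V=16, E=32, F=18.
Attach a regular tetrahedron (V=4, E=6, F=4) along a 3-gon: merge 3 vertices and 3 edges, delete both glued faces → V=17, E=35, F=20.
Check: V − E + F = 17 − 35 + 20 = 2.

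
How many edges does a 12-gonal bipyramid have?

36

A bipyramid over an n-gon has 2n triangular faces and n + 2 vertices: V = 12 + 2 = 14, E = 3·12 = 36, F = 2·12 = 24.
Check: V − E + F = 14 − 36 + 24 = 2.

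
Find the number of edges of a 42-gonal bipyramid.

126

A bipyramid over an n-gon has 2n triangular faces and n + 2 vertices: V = 42 + 2 = 44, E = 3·42 = 126, F = 2·42 = 84.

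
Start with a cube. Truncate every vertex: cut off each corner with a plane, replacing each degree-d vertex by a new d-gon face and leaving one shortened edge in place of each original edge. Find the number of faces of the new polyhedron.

The base solid has V = 8, E = 12, F = 6.
Truncation replaces each original edge-end by a new vertex, so V′ = 2E = 24.
Each original edge survives, and each old vertex of degree d contributes d new edges; summing degrees gives Σd = 2E, so E′ = E + 2E = 3E = 36.
Each original face survives and each original vertex becomes one new face: F′ = F + V = 14.

14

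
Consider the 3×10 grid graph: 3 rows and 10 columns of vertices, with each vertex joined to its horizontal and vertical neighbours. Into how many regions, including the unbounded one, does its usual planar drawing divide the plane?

19

The grid has V = 3·10 = 30 vertices and E = 3·9 + 10·2 = 47 edges.
F = 2 − V + E = 2 − 30 + 47 = 19.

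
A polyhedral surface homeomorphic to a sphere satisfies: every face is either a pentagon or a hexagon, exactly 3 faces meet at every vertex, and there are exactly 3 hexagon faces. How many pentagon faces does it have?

Let x be the number of pentagons; then F = 3 + x.
Edge–face incidences: 2E = 6·3 + 5·x = 18 + 5x.
Every vertex has degree 3, so 3V = 2E.
Euler: V − E + F = 2 ⇒ (2E)/3 − E + (3 + x) = 2.
Multiply by 6: 2·(2E) − 3·(2E) + 6·(3 + x) = 12, i.e. 18 + 6x − (18 + 5x) = 12.
Collecting terms: x = 12.
Then 2E = 18 + 5·12 = 78, so E = 39, V = 2E/3 = 26, F = 3 + 12 = 15.

12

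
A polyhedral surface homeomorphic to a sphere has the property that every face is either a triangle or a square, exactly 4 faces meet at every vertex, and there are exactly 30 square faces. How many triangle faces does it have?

Let x be the number of triangles; then F = 30 + x.
Edge–face incidences: 2E = 4·30 + 3·x = 120 + 3x.
Every vertex has degree 4, so 4V = 2E.
Euler: V − E + F = 2 ⇒ (2E)/4 − E + (30 + x) = 2.
Multiply by 8: 2·(2E) − 4·(2E) + 8·(30 + x) = 16, i.e. 240 + 8x − 2·(120 + 3x) = 16.
Collecting terms: 2x = 16, so x = 8.
Then 2E = 120 + 3·8 = 144, so E = 72, V = 2E/4 = 36, F = 30 + 8 = 38.

8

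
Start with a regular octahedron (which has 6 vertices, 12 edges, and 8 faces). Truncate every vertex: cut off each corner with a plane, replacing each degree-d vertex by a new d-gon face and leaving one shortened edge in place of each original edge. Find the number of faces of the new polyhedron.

Truncation replaces each original edge-end by a new vertex, so V′ = 2E = 24.
Each original edge survives, and each old vertex of degree d contributes d new edges; summing degrees gives Σd = 2E, so E′ = E + 2E = 3E = 36.
Each original face survives and each original vertex becomes one new face: F′ = F + V = 14.

14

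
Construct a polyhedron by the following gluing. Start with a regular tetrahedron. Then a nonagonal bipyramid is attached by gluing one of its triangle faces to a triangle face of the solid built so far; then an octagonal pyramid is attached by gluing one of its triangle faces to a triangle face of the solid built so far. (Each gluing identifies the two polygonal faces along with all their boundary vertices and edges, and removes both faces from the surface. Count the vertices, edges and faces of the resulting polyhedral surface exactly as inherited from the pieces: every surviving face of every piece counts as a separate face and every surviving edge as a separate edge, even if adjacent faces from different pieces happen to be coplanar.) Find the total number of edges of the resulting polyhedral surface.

43

A regular tetrahedron: V=4, E=6, F=4.
Attach a nonagonal bipyramid (V=11, E=27, F=18) along a 3-gon: merge 3 vertices and 3 edges, delete both glued faces → V=12, E=30, F=20.
Attach an octagonal pyramid (V=9, E=16, F=9) along a 3-gon: merge 3 vertices and 3 edges, delete both glued faces → V=18, E=43, F=27.
Check: V − E + F = 18 − 43 + 27 = 2.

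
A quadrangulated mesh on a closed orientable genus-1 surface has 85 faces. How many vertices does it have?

85

χ = 2 − 2·1 = 0, and every face is a square so 4F = 2E.
E = 4·85/2 = 170. Then V = 0 + E − F = 0 + 170 − 85 = 85.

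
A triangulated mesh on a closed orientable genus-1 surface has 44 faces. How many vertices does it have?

χ = 2 − 2·1 = 0, and every face is a triangle so 3F = 2E.
E = 3·44/2 = 66. Then V = 0 + E − F = 0 + 66 − 44 = 22.

22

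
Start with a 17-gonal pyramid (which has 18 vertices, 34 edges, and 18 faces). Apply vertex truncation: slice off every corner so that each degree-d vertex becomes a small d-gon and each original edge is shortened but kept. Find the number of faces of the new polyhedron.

36

Truncation replaces each original edge-end by a new vertex, so V′ = 2E = 68.
Each original edge survives, and each old vertex of degree d contributes d new edges; summing degrees gives Σd = 2E, so E′ = E + 2E = 3E = 102.
Each original face survives and each original vertex becomes one new face: F′ = F + V = 36.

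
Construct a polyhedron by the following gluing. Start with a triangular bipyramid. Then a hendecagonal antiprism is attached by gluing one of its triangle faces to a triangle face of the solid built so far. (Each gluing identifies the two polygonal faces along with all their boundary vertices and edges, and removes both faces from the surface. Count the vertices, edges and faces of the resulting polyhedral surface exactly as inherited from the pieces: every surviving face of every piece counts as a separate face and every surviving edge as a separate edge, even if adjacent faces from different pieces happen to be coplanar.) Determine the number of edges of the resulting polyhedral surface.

A triangular bipyramid: V=5, E=9, F=6.
Attach a hendecagonal antiprism (V=22, E=44, F=24) along a 3-gon: merge 3 vertices and 3 edges, delete both glued faces → V=24, E=50, F=28.
Check: V − E + F = 24 − 50 + 28 = 2.

50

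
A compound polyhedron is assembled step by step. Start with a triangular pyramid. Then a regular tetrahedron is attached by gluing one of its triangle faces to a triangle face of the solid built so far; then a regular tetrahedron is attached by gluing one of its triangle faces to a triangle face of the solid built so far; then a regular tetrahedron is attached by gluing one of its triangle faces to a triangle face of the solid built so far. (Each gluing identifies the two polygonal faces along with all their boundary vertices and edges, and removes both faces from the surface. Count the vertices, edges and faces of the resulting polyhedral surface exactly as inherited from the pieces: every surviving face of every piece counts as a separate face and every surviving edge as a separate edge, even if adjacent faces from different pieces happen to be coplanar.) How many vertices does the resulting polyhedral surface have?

7

A triangular pyramid: V=4, E=6, F=4.
Attach a regular tetrahedron (V=4, E=6, F=4) along a 3-gon: merge 3 vertices and 3 edges, delete both glued faces → V=5, E=9, F=6.
Attach a regular tetrahedron (V=4, E=6, F=4) along a 3-gon: merge 3 vertices and 3 edges, delete both glued faces → V=6, E=12, F=8.
Attach a regular tetrahedron (V=4, E=6, F=4) along a 3-gon: merge 3 vertices and 3 edges, delete both glued faces → V=7, E=15, F=10.
Check: V − E + F = 7 − 15 + 10 = 2.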